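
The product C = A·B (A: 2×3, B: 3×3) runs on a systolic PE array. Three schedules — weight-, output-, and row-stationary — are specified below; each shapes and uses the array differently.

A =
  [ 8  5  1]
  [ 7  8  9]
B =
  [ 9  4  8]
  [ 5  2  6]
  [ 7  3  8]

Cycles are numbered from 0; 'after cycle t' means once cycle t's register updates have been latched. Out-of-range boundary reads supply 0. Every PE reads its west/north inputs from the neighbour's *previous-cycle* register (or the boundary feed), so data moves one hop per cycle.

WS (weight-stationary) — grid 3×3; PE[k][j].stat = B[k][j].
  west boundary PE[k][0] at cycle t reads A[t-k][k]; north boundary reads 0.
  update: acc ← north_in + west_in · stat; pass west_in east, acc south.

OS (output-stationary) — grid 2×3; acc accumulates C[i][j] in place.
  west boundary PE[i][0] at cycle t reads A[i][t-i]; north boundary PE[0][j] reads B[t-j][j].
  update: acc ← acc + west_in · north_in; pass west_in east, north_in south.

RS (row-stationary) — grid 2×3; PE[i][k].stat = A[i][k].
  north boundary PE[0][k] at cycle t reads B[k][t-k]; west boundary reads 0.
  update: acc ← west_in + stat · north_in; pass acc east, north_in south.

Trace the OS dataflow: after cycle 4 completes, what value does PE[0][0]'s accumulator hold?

PE[0][0].acc = 104

OS 2×3: PE[0][0] cycle-by-cycle (with neighbour feeds):
  [0] (0,0) acc=72 (h:8 v:9)
  [1] (0,0) acc=97 (h:5 v:5)
  [2] (0,0) acc=104 (h:1 v:7)
  [3] (0,0) acc=104 (h:0 v:0)
  [4] (0,0) acc=104 (h:0 v:0)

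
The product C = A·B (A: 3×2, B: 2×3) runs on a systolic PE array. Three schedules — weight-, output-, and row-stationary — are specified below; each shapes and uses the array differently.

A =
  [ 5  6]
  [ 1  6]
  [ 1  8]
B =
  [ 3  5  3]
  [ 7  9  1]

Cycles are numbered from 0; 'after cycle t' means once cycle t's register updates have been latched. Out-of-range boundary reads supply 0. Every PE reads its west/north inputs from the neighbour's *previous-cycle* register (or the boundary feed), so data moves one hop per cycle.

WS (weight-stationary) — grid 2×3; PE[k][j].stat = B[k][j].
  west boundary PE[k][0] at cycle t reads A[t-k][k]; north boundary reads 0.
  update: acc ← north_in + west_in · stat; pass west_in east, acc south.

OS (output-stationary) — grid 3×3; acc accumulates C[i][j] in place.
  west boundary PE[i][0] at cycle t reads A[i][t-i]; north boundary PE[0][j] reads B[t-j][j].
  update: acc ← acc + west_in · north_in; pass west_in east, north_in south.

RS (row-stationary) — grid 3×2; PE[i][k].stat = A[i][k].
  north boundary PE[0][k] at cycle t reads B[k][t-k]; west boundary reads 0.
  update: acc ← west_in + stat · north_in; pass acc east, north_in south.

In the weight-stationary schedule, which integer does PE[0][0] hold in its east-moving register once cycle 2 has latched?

WS (2×3). Following PE[0][0] plus its west/north inputs:
  c0 r0c0: 15 / 5 / 15
  c1 r0c0: 3 / 1 / 3
  c2 r0c0: 3 / 1 / 3

register = 1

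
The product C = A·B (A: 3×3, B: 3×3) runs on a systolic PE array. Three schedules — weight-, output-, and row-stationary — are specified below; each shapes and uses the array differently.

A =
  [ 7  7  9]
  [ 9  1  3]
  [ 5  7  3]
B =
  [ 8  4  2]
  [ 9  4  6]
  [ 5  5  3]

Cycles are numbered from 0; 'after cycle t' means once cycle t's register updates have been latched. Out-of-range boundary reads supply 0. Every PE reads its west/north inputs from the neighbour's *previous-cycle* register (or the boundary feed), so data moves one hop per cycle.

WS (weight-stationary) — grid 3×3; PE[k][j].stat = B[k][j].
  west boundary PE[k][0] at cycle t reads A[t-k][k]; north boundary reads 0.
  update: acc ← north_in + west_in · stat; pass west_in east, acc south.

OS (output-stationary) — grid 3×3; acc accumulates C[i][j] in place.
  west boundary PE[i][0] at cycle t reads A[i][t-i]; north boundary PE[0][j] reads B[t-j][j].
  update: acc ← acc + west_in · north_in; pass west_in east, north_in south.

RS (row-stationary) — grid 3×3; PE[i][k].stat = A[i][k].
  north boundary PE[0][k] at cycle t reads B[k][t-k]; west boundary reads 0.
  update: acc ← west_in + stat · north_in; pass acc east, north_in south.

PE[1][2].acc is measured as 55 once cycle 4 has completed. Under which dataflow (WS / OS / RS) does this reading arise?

dataflow = RS

WS [3×3] PE[1][2] across cycles:
  [0] (1,2) acc=0 (h:0 v:0)
  [1] (1,2) acc=0 (h:0 v:0)
  [2] (1,2) acc=0 (h:0 v:0)
  [3] (1,2) acc=56 (h:7 v:56)
  [4] (1,2) acc=24 (h:1 v:24)
OS [3×3] PE[1][2] across cycles:
  [0] (1,2) acc=0 (h:0 v:0)
  [1] (1,2) acc=0 (h:0 v:0)
  [2] (1,2) acc=0 (h:0 v:0)
  [3] (1,2) acc=18 (h:9 v:2)
  [4] (1,2) acc=24 (h:1 v:6)
RS [3×3] PE[1][2] across cycles:
  [0] (1,2) acc=0 (h:0 v:0)
  [1] (1,2) acc=0 (h:0 v:0)
  [2] (1,2) acc=0 (h:0 v:0)
  [3] (1,2) acc=96 (h:96 v:5)
  [4] (1,2) acc=55 (h:55 v:5)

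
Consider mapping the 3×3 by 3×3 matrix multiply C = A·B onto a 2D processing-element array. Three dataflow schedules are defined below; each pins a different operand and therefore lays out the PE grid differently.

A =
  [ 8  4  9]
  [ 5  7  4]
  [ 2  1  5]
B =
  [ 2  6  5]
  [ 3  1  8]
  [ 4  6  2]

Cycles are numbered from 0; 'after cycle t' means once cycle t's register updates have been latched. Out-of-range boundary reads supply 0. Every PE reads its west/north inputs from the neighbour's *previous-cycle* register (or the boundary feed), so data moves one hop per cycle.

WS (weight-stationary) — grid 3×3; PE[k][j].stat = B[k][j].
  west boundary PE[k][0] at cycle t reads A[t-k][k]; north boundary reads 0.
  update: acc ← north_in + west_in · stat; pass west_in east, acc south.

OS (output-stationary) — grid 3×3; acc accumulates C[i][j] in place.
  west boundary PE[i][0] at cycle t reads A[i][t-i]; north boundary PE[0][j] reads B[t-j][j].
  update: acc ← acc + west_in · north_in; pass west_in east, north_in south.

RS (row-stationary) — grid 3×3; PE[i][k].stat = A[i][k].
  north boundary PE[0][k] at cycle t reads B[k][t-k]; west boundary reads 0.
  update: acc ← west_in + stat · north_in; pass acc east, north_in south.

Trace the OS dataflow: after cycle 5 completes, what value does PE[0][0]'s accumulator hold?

Tracing OS — 3×3 array, target PE[0][0]:
  cycle 0: PE[0][0] → acc 16, east 8, south 2
  cycle 1: PE[0][0] → acc 28, east 4, south 3
  cycle 2: PE[0][0] → acc 64, east 9, south 4
  cycle 3: PE[0][0] → acc 64, east 0, south 0
  cycle 4: PE[0][0] → acc 64, east 0, south 0
  cycle 5: PE[0][0] → acc 64, east 0, south 0

PE[0][0].acc = 64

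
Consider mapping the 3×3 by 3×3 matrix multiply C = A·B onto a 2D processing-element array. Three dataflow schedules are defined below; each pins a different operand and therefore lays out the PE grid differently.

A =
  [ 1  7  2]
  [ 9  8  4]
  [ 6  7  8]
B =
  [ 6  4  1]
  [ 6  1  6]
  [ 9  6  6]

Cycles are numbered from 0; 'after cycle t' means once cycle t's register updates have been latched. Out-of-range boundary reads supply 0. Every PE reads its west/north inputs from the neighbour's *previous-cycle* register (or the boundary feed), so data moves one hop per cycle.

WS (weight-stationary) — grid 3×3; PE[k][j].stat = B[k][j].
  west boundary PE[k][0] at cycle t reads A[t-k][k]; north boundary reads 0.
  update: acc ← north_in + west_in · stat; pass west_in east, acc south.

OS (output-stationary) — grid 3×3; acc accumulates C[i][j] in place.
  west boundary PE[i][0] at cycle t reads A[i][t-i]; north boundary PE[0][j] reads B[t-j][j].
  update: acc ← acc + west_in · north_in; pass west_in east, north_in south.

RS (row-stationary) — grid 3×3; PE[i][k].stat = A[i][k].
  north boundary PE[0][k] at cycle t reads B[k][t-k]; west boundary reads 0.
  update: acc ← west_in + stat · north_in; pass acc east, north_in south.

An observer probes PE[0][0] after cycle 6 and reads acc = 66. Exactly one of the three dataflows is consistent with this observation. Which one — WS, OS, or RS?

— WS: 3×3; PE[0][0] trace:
  @0  [0,0]  acc 6  |  →1  ↓6
  @1  [0,0]  acc 54  |  →9  ↓54
  @2  [0,0]  acc 36  |  →6  ↓36
  @3  [0,0]  acc 0  |  →0  ↓0
  @4  [0,0]  acc 0  |  →0  ↓0
  @5  [0,0]  acc 0  |  →0  ↓0
  @6  [0,0]  acc 0  |  →0  ↓0
— OS: 3×3; PE[0][0] trace:
  @0  [0,0]  acc 6  |  →1  ↓6
  @1  [0,0]  acc 48  |  →7  ↓6
  @2  [0,0]  acc 66  |  →2  ↓9
  @3  [0,0]  acc 66  |  →0  ↓0
  @4  [0,0]  acc 66  |  →0  ↓0
  @5  [0,0]  acc 66  |  →0  ↓0
  @6  [0,0]  acc 66  |  →0  ↓0
— RS: 3×3; PE[0][0] trace:
  @0  [0,0]  acc 6  |  →6  ↓6
  @1  [0,0]  acc 4  |  →4  ↓4
  @2  [0,0]  acc 1  |  →1  ↓1
  @3  [0,0]  acc 0  |  →0  ↓0
  @4  [0,0]  acc 0  |  →0  ↓0
  @5  [0,0]  acc 0  |  →0  ↓0
  @6  [0,0]  acc 0  |  →0  ↓0

dataflow = OS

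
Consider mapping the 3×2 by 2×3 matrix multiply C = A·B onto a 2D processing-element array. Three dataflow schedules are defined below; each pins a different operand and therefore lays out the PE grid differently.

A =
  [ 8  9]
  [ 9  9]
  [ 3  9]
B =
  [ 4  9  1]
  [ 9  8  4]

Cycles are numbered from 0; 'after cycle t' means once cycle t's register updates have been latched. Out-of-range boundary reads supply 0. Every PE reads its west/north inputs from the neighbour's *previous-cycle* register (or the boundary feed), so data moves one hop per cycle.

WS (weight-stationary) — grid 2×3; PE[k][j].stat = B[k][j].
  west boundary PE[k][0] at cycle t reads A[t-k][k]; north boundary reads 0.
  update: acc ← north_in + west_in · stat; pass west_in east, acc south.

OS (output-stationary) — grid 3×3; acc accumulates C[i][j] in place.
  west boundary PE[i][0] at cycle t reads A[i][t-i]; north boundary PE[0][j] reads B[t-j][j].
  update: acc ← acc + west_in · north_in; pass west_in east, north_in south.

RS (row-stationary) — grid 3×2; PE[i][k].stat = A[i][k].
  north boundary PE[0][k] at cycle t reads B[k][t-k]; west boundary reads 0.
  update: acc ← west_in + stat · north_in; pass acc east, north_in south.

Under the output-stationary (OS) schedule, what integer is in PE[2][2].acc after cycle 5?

PE[2][2].acc = 39

OS on a 3×3 grid — tracing PE[2][2] and its feeders:
  c0 r1c2: 0 / 0 / 0
  c0 r2c1: 0 / 0 / 0
  c0 r2c2: 0 / 0 / 0
  c1 r1c2: 0 / 0 / 0
  c1 r2c1: 0 / 0 / 0
  c1 r2c2: 0 / 0 / 0
  c2 r1c2: 0 / 0 / 0
  c2 r2c1: 0 / 0 / 0
  c2 r2c2: 0 / 0 / 0
  c3 r1c2: 9 / 9 / 1
  c3 r2c1: 27 / 3 / 9
  c3 r2c2: 0 / 0 / 0
  c4 r1c2: 45 / 9 / 4
  c4 r2c1: 99 / 9 / 8
  c4 r2c2: 3 / 3 / 1
  c5 r1c2: 45 / 0 / 0
  c5 r2c1: 99 / 0 / 0
  c5 r2c2: 39 / 9 / 4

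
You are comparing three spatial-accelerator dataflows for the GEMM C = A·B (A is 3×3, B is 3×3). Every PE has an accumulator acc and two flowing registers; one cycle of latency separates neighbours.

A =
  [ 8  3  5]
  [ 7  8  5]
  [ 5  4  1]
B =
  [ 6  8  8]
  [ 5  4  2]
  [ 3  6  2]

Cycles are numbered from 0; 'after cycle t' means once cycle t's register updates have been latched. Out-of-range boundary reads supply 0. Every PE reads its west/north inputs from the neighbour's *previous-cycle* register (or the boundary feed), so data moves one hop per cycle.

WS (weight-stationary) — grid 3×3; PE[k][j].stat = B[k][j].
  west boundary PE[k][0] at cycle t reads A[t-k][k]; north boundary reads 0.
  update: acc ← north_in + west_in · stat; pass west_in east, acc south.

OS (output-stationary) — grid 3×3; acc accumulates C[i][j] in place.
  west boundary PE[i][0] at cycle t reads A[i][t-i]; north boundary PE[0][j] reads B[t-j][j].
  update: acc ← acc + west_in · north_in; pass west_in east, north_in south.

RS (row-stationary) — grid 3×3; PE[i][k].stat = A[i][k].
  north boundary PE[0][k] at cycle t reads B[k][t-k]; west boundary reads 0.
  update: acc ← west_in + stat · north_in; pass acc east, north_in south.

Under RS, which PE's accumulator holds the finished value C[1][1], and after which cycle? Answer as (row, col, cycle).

RS — PE[1][2] is where C[1][1] collects:
  step 0 · PE1,2: acc=0; fwd→0 fwd↓0
  step 1 · PE1,2: acc=0; fwd→0 fwd↓0
  step 2 · PE1,2: acc=0; fwd→0 fwd↓0
  step 3 · PE1,2: acc=97; fwd→97 fwd↓3
  step 4 · PE1,2: acc=118; fwd→118 fwd↓6

(row, col, cycle) = (1, 2, 4)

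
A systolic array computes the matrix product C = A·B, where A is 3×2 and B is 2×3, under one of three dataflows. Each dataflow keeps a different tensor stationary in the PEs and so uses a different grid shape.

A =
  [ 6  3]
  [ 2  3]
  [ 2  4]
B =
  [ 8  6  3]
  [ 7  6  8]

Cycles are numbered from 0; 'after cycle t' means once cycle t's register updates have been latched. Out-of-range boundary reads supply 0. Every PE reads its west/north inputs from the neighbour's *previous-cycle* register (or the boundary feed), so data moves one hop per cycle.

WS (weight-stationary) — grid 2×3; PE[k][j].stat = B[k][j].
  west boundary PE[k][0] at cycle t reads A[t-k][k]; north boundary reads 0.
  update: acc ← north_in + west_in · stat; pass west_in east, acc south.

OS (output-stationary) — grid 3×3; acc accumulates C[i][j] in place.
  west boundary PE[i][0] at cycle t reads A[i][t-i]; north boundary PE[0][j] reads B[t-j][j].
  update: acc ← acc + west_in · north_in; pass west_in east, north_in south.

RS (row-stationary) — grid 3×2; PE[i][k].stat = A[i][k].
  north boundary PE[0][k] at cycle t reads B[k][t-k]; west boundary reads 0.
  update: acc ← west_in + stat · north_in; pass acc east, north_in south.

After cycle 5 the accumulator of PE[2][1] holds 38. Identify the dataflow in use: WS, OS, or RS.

dataflow = RS

WS (2×3): PE[2][1] does not exist.
OS [3×3] PE[2][1] across cycles:
  0: (2,1).acc=0  regs=<0,0>
  1: (2,1).acc=0  regs=<0,0>
  2: (2,1).acc=0  regs=<0,0>
  3: (2,1).acc=12  regs=<2,6>
  4: (2,1).acc=36  regs=<4,6>
  5: (2,1).acc=36  regs=<0,0>
RS [3×2] PE[2][1] across cycles:
  0: (2,1).acc=0  regs=<0,0>
  1: (2,1).acc=0  regs=<0,0>
  2: (2,1).acc=0  regs=<0,0>
  3: (2,1).acc=44  regs=<44,7>
  4: (2,1).acc=36  regs=<36,6>
  5: (2,1).acc=38  regs=<38,8>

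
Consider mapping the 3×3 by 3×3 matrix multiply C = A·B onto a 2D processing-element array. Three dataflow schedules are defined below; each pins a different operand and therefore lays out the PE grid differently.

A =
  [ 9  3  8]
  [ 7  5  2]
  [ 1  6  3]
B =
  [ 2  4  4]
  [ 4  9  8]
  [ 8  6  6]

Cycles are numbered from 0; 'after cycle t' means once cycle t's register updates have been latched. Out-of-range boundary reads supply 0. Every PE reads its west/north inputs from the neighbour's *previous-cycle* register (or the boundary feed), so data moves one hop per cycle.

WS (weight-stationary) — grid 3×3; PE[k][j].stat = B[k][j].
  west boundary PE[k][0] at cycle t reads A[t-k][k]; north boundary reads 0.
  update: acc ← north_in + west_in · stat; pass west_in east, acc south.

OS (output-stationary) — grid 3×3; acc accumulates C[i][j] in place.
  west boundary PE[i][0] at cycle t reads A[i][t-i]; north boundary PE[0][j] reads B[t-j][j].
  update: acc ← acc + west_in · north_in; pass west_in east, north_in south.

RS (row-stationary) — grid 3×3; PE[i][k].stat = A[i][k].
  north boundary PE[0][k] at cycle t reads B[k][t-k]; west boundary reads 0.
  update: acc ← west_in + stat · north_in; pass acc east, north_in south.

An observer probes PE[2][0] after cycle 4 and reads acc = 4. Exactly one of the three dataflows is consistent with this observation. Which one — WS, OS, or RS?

dataflow = RS

WS [3×3] PE[2][0] across cycles:
  step 0 · PE2,0: acc=0; fwd→0 fwd↓0
  step 1 · PE2,0: acc=0; fwd→0 fwd↓0
  step 2 · PE2,0: acc=94; fwd→8 fwd↓94
  step 3 · PE2,0: acc=50; fwd→2 fwd↓50
  step 4 · PE2,0: acc=50; fwd→3 fwd↓50
OS [3×3] PE[2][0] across cycles:
  step 0 · PE2,0: acc=0; fwd→0 fwd↓0
  step 1 · PE2,0: acc=0; fwd→0 fwd↓0
  step 2 · PE2,0: acc=2; fwd→1 fwd↓2
  step 3 · PE2,0: acc=26; fwd→6 fwd↓4
  step 4 · PE2,0: acc=50; fwd→3 fwd↓8
RS [3×3] PE[2][0] across cycles:
  step 0 · PE2,0: acc=0; fwd→0 fwd↓0
  step 1 · PE2,0: acc=0; fwd→0 fwd↓0
  step 2 · PE2,0: acc=2; fwd→2 fwd↓2
  step 3 · PE2,0: acc=4; fwd→4 fwd↓4
  step 4 · PE2,0: acc=4; fwd→4 fwd↓4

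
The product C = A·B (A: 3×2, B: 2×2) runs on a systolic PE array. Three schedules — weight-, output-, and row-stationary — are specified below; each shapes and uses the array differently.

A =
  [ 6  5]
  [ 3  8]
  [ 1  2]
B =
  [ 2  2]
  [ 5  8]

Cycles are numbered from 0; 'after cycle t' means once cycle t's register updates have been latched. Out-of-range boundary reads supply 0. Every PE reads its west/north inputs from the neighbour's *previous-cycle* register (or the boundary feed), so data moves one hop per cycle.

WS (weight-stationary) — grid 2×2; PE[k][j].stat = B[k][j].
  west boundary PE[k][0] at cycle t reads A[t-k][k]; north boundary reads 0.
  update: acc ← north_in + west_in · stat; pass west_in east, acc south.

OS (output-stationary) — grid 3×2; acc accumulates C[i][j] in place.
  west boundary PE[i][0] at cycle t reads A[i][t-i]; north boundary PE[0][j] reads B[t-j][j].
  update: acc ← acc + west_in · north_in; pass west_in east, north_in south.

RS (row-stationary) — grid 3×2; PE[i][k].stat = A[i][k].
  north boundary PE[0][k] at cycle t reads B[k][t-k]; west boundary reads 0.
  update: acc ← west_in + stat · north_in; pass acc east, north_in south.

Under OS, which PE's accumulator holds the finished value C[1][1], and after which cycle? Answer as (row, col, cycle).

OS — PE[1][1] is where C[1][1] collects:
  after 0 — PE[1][1] acc=0, pass-E 0, pass-S 0
  after 1 — PE[1][1] acc=0, pass-E 0, pass-S 0
  after 2 — PE[1][1] acc=6, pass-E 3, pass-S 2
  after 3 — PE[1][1] acc=70, pass-E 8, pass-S 8

(row, col, cycle) = (1, 1, 3)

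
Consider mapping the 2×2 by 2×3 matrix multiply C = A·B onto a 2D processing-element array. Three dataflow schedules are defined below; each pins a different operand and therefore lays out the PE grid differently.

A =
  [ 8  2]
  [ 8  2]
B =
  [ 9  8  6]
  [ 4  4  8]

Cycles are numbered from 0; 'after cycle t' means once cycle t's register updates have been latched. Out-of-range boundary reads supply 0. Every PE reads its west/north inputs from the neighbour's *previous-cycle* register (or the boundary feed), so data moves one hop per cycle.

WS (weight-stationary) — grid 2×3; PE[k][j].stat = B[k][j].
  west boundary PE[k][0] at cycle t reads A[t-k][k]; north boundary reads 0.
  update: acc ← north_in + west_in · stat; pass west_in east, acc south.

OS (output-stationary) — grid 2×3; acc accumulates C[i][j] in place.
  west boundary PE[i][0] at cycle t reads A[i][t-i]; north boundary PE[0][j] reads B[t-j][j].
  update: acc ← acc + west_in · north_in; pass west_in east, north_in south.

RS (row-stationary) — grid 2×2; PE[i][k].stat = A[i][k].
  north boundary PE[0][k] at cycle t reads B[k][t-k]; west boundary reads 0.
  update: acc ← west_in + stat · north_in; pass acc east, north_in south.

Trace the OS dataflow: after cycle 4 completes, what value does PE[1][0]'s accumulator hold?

OS on a 2×3 grid — tracing PE[1][0] and its feeders:
  cycle 0: PE[0][0] → acc 72, east 8, south 9
  cycle 0: PE[1][0] → acc 0, east 0, south 0
  cycle 1: PE[0][0] → acc 80, east 2, south 4
  cycle 1: PE[1][0] → acc 72, east 8, south 9
  cycle 2: PE[0][0] → acc 80, east 0, south 0
  cycle 2: PE[1][0] → acc 80, east 2, south 4
  cycle 3: PE[0][0] → acc 80, east 0, south 0
  cycle 3: PE[1][0] → acc 80, east 0, south 0
  cycle 4: PE[0][0] → acc 80, east 0, south 0
  cycle 4: PE[1][0] → acc 80, east 0, south 0

PE[1][0].acc = 80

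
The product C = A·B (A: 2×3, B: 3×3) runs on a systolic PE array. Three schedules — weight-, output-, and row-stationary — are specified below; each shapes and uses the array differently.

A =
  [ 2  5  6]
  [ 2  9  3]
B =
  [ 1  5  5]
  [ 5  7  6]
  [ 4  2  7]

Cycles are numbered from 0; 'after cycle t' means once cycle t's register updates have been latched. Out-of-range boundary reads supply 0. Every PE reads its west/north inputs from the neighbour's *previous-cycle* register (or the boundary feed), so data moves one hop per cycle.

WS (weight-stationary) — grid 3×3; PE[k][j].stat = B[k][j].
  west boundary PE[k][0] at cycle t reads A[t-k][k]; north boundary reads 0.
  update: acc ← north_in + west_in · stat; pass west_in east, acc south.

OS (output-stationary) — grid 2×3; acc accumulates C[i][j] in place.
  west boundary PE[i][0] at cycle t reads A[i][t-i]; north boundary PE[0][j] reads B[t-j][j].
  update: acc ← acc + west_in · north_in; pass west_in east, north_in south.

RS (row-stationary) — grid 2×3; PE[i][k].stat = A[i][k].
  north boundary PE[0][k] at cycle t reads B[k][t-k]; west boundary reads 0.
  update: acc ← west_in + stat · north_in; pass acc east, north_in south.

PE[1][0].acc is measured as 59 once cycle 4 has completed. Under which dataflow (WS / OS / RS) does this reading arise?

— WS: 3×3; PE[1][0] trace:
  step 0 · PE1,0: acc=0; fwd→0 fwd↓0
  step 1 · PE1,0: acc=27; fwd→5 fwd↓27
  step 2 · PE1,0: acc=47; fwd→9 fwd↓47
  step 3 · PE1,0: acc=0; fwd→0 fwd↓0
  step 4 · PE1,0: acc=0; fwd→0 fwd↓0
— OS: 2×3; PE[1][0] trace:
  step 0 · PE1,0: acc=0; fwd→0 fwd↓0
  step 1 · PE1,0: acc=2; fwd→2 fwd↓1
  step 2 · PE1,0: acc=47; fwd→9 fwd↓5
  step 3 · PE1,0: acc=59; fwd→3 fwd↓4
  step 4 · PE1,0: acc=59; fwd→0 fwd↓0
— RS: 2×3; PE[1][0] trace:
  step 0 · PE1,0: acc=0; fwd→0 fwd↓0
  step 1 · PE1,0: acc=2; fwd→2 fwd↓1
  step 2 · PE1,0: acc=10; fwd→10 fwd↓5
  step 3 · PE1,0: acc=10; fwd→10 fwd↓5
  step 4 · PE1,0: acc=0; fwd→0 fwd↓0

dataflow = OS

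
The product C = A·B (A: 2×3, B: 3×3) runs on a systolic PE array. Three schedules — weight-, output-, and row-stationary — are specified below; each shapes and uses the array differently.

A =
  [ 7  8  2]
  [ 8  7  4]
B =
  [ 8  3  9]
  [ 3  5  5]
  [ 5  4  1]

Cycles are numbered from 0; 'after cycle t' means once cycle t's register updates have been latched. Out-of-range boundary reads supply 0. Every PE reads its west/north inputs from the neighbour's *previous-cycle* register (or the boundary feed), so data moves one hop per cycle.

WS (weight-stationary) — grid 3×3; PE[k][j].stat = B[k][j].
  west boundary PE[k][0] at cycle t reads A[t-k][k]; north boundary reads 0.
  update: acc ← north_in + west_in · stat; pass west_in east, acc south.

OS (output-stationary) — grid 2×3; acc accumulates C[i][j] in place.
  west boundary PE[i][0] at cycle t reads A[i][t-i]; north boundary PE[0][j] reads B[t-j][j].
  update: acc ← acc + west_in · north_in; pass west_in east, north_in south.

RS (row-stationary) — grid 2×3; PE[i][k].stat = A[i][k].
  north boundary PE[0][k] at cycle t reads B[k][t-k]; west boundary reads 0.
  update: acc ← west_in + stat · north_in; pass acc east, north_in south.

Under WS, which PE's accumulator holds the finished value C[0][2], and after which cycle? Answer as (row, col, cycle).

(row, col, cycle) = (2, 2, 4)

Under WS, C[0][2] lands at PE[2][2]:
  [0] (2,2) acc=0 (h:0 v:0)
  [1] (2,2) acc=0 (h:0 v:0)
  [2] (2,2) acc=0 (h:0 v:0)
  [3] (2,2) acc=0 (h:0 v:0)
  [4] (2,2) acc=105 (h:2 v:105)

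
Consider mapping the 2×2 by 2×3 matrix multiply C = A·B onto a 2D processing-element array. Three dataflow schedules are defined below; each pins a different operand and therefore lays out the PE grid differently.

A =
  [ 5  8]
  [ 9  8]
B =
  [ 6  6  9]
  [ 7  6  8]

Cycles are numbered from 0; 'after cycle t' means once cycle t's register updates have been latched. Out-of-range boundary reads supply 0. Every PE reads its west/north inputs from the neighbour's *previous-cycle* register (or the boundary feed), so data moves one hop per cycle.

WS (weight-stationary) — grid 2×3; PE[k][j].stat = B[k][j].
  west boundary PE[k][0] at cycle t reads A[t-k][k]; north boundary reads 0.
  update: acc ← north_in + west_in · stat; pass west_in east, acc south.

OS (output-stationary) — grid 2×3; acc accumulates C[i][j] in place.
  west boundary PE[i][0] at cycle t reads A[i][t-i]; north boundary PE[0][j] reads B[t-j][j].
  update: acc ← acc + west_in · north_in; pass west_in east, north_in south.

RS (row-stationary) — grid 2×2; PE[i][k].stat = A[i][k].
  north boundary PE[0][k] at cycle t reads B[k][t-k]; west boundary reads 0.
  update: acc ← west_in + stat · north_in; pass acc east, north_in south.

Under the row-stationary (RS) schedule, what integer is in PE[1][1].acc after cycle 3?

PE[1][1].acc = 102

RS 2×2: PE[1][1] cycle-by-cycle (with neighbour feeds):
  0: (0,1).acc=0  regs=<0,0>
  0: (1,0).acc=0  regs=<0,0>
  0: (1,1).acc=0  regs=<0,0>
  1: (0,1).acc=86  regs=<86,7>
  1: (1,0).acc=54  regs=<54,6>
  1: (1,1).acc=0  regs=<0,0>
  2: (0,1).acc=78  regs=<78,6>
  2: (1,0).acc=54  regs=<54,6>
  2: (1,1).acc=110  regs=<110,7>
  3: (0,1).acc=109  regs=<109,8>
  3: (1,0).acc=81  regs=<81,9>
  3: (1,1).acc=102  regs=<102,6>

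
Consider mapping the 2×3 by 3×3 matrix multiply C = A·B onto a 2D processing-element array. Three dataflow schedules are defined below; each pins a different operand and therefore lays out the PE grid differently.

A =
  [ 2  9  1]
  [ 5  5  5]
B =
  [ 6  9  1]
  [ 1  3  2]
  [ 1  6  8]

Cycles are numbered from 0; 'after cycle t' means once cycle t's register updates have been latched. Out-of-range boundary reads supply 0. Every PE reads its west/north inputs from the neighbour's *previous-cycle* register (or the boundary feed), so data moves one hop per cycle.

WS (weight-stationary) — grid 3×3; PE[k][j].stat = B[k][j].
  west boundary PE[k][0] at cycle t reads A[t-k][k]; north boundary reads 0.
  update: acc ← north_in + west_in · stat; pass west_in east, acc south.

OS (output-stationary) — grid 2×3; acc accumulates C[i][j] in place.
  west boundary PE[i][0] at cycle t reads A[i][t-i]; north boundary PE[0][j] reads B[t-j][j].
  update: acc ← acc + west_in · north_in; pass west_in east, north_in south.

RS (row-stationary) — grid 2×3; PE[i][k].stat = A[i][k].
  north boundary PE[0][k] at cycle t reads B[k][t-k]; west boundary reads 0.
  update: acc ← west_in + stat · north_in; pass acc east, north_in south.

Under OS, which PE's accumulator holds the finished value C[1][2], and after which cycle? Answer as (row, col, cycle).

OS: C[1][2] accumulates in PE[1][2]:
  @0  [1,2]  acc 0  |  →0  ↓0
  @1  [1,2]  acc 0  |  →0  ↓0
  @2  [1,2]  acc 0  |  →0  ↓0
  @3  [1,2]  acc 5  |  →5  ↓1
  @4  [1,2]  acc 15  |  →5  ↓2
  @5  [1,2]  acc 55  |  →5  ↓8

(row, col, cycle) = (1, 2, 5)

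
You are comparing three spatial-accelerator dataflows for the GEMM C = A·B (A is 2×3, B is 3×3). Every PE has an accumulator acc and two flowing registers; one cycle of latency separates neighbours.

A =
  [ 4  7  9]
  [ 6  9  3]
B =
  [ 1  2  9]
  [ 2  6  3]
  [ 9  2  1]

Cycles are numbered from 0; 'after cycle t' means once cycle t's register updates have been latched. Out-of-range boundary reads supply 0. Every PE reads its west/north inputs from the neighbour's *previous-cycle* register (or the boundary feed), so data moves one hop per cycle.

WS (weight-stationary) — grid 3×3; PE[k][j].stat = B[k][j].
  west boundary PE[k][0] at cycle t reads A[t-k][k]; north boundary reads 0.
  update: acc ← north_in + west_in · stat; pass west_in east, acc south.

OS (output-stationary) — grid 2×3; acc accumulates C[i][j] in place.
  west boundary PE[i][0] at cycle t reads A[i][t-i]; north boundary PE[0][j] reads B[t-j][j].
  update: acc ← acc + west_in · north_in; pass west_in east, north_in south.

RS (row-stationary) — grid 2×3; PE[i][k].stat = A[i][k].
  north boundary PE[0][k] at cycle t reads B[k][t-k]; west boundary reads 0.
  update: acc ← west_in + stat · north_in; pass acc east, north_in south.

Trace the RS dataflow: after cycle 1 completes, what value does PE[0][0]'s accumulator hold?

RS (2×3). Following PE[0][0] plus its west/north inputs:
  [0] (0,0) acc=4 (h:4 v:1)
  [1] (0,0) acc=8 (h:8 v:2)

PE[0][0].acc = 8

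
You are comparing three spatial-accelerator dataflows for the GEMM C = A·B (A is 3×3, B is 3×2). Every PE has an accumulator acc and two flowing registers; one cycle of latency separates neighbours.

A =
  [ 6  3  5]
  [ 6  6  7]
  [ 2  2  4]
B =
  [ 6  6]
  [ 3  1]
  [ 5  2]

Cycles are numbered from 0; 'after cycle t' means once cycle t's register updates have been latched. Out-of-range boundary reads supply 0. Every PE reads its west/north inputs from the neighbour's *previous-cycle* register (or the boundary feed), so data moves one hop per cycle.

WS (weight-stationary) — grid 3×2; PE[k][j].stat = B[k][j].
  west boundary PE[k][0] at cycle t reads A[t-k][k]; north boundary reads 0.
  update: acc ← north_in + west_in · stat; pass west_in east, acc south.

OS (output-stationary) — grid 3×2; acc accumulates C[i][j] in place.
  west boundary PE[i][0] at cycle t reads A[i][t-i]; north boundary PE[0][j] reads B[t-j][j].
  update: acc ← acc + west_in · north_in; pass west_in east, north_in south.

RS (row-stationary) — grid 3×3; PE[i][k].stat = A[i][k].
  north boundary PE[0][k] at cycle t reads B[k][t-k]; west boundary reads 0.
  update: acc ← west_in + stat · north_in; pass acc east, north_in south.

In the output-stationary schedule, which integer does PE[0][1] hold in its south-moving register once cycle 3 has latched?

register = 2

OS on a 3×2 grid — tracing PE[0][1] and its feeders:
  step 0 · PE0,0: acc=36; fwd→6 fwd↓6
  step 0 · PE0,1: acc=0; fwd→0 fwd↓0
  step 1 · PE0,0: acc=45; fwd→3 fwd↓3
  step 1 · PE0,1: acc=36; fwd→6 fwd↓6
  step 2 · PE0,0: acc=70; fwd→5 fwd↓5
  step 2 · PE0,1: acc=39; fwd→3 fwd↓1
  step 3 · PE0,0: acc=70; fwd→0 fwd↓0
  step 3 · PE0,1: acc=49; fwd→5 fwd↓2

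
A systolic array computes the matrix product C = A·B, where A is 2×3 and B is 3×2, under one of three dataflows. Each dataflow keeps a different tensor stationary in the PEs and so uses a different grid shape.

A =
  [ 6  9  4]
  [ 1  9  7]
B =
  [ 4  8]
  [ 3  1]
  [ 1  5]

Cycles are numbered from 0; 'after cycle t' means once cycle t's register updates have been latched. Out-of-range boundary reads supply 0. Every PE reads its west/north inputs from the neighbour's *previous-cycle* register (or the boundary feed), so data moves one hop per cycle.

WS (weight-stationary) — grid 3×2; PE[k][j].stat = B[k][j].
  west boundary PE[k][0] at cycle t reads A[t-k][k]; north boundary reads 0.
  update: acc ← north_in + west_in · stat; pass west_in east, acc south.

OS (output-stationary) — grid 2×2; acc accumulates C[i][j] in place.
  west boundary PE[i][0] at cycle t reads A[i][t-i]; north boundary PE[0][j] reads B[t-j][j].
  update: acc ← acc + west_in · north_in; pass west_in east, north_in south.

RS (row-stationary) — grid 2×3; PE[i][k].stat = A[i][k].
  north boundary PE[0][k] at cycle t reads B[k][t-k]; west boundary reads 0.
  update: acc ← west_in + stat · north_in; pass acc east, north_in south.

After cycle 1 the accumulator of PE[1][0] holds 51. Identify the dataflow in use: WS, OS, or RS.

Under WS (3×2), PE[1][0]:
  0: (1,0).acc=0  regs=<0,0>
  1: (1,0).acc=51  regs=<9,51>
Under OS (2×2), PE[1][0]:
  0: (1,0).acc=0  regs=<0,0>
  1: (1,0).acc=4  regs=<1,4>
Under RS (2×3), PE[1][0]:
  0: (1,0).acc=0  regs=<0,0>
  1: (1,0).acc=4  regs=<4,4>

dataflow = WS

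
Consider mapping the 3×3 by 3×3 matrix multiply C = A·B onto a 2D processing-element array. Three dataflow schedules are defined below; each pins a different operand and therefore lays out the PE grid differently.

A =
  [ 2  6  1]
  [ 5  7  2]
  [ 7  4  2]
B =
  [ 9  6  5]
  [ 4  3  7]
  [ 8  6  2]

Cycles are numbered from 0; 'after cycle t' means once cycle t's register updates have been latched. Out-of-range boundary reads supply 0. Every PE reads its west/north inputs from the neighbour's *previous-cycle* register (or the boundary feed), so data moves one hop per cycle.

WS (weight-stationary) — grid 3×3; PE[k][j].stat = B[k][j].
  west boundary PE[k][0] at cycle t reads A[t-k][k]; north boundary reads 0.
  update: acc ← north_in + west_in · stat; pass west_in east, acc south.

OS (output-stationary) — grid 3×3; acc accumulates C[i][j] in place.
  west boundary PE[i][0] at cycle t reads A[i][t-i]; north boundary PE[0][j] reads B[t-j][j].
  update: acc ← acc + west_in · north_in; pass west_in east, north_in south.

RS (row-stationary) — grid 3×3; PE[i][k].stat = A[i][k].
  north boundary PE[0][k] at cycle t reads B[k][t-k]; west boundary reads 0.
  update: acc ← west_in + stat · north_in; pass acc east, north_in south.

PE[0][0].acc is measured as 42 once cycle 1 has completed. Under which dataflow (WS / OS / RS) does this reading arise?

Under WS (3×3), PE[0][0]:
  step 0 · PE0,0: acc=18; fwd→2 fwd↓18
  step 1 · PE0,0: acc=45; fwd→5 fwd↓45
Under OS (3×3), PE[0][0]:
  step 0 · PE0,0: acc=18; fwd→2 fwd↓9
  step 1 · PE0,0: acc=42; fwd→6 fwd↓4
Under RS (3×3), PE[0][0]:
  step 0 · PE0,0: acc=18; fwd→18 fwd↓9
  step 1 · PE0,0: acc=12; fwd→12 fwd↓6

dataflow = OS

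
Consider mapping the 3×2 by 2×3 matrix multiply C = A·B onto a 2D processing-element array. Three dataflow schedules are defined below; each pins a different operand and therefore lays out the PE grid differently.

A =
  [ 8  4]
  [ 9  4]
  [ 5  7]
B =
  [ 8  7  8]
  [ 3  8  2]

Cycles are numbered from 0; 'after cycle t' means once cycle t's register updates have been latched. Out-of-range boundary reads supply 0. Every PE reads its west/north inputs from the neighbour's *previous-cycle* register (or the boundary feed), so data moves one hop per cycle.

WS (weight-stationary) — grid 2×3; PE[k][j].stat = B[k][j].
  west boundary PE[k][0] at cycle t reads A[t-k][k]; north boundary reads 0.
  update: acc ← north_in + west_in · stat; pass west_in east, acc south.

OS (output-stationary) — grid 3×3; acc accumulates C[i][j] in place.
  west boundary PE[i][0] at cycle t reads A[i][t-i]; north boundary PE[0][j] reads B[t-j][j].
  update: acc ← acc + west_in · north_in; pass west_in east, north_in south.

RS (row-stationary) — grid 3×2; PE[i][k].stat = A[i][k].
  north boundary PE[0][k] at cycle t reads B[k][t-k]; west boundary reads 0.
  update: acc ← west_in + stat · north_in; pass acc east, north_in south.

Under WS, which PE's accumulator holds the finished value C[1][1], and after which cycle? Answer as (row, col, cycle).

WS: C[1][1] accumulates in PE[1][1]:
  step 0 · PE1,1: acc=0; fwd→0 fwd↓0
  step 1 · PE1,1: acc=0; fwd→0 fwd↓0
  step 2 · PE1,1: acc=88; fwd→4 fwd↓88
  step 3 · PE1,1: acc=95; fwd→4 fwd↓95

(row, col, cycle) = (1, 1, 3)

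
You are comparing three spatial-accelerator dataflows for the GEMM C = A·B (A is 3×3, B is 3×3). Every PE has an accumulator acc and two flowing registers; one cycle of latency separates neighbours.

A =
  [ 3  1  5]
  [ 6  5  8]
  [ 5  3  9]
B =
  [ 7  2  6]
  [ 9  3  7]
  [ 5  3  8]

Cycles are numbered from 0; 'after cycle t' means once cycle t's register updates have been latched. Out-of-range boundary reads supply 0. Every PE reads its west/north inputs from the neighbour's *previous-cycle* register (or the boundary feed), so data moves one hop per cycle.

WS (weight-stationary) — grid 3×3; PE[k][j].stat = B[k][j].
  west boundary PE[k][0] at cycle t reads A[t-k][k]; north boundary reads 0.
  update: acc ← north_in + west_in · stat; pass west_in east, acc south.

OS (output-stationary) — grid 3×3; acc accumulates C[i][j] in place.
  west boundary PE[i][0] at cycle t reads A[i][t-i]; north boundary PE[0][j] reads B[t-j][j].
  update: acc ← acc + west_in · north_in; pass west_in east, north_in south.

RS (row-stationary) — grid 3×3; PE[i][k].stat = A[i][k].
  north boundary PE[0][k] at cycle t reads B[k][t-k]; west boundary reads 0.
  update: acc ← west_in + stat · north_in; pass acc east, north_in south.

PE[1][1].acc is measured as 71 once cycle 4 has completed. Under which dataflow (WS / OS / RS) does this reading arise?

— WS: 3×3; PE[1][1] trace:
  cycle 0: PE[1][1] → acc 0, east 0, south 0
  cycle 1: PE[1][1] → acc 0, east 0, south 0
  cycle 2: PE[1][1] → acc 9, east 1, south 9
  cycle 3: PE[1][1] → acc 27, east 5, south 27
  cycle 4: PE[1][1] → acc 19, east 3, south 19
— OS: 3×3; PE[1][1] trace:
  cycle 0: PE[1][1] → acc 0, east 0, south 0
  cycle 1: PE[1][1] → acc 0, east 0, south 0
  cycle 2: PE[1][1] → acc 12, east 6, south 2
  cycle 3: PE[1][1] → acc 27, east 5, south 3
  cycle 4: PE[1][1] → acc 51, east 8, south 3
— RS: 3×3; PE[1][1] trace:
  cycle 0: PE[1][1] → acc 0, east 0, south 0
  cycle 1: PE[1][1] → acc 0, east 0, south 0
  cycle 2: PE[1][1] → acc 87, east 87, south 9
  cycle 3: PE[1][1] → acc 27, east 27, south 3
  cycle 4: PE[1][1] → acc 71, east 71, south 7

dataflow = RS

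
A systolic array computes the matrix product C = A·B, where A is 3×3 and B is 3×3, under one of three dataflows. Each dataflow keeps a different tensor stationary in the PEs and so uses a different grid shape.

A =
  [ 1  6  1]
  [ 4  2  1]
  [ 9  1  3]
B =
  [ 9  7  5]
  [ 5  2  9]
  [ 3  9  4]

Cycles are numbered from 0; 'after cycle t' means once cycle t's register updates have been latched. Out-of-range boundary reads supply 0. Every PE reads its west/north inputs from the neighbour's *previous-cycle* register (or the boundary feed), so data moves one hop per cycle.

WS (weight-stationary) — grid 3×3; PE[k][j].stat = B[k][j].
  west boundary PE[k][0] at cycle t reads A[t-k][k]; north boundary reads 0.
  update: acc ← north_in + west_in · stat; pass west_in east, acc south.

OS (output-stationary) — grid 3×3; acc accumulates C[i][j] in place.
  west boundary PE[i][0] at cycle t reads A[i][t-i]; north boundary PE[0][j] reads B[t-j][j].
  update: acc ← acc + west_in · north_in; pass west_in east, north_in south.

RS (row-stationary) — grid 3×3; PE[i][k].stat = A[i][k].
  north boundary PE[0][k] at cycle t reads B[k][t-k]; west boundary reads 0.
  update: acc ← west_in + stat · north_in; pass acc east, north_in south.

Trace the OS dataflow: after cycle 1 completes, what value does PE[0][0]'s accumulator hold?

PE[0][0].acc = 39

Tracing OS — 3×3 array, target PE[0][0]:
  c0 r0c0: 9 / 1 / 9
  c1 r0c0: 39 / 6 / 5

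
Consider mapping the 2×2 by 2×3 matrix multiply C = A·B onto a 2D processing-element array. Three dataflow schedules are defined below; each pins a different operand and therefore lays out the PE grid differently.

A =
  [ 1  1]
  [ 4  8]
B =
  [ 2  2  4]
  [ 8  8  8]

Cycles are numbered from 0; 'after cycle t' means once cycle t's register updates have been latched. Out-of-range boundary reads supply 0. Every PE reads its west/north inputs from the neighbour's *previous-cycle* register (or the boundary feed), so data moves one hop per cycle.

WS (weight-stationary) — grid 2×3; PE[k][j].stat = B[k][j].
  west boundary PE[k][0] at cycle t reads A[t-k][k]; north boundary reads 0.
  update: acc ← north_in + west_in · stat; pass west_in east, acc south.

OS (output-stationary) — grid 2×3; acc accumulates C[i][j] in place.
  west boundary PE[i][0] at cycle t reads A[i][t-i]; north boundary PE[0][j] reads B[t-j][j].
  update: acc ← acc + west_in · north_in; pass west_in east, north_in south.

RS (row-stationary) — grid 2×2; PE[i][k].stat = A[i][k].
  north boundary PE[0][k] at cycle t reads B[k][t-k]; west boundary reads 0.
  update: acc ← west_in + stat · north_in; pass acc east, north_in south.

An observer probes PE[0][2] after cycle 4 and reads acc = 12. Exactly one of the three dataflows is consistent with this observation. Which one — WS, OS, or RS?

Under WS (2×3), PE[0][2]:
  [0] (0,2) acc=0 (h:0 v:0)
  [1] (0,2) acc=0 (h:0 v:0)
  [2] (0,2) acc=4 (h:1 v:4)
  [3] (0,2) acc=16 (h:4 v:16)
  [4] (0,2) acc=0 (h:0 v:0)
Under OS (2×3), PE[0][2]:
  [0] (0,2) acc=0 (h:0 v:0)
  [1] (0,2) acc=0 (h:0 v:0)
  [2] (0,2) acc=4 (h:1 v:4)
  [3] (0,2) acc=12 (h:1 v:8)
  [4] (0,2) acc=12 (h:0 v:0)
— RS: 2×2 array has no PE[0][2].

dataflow = OS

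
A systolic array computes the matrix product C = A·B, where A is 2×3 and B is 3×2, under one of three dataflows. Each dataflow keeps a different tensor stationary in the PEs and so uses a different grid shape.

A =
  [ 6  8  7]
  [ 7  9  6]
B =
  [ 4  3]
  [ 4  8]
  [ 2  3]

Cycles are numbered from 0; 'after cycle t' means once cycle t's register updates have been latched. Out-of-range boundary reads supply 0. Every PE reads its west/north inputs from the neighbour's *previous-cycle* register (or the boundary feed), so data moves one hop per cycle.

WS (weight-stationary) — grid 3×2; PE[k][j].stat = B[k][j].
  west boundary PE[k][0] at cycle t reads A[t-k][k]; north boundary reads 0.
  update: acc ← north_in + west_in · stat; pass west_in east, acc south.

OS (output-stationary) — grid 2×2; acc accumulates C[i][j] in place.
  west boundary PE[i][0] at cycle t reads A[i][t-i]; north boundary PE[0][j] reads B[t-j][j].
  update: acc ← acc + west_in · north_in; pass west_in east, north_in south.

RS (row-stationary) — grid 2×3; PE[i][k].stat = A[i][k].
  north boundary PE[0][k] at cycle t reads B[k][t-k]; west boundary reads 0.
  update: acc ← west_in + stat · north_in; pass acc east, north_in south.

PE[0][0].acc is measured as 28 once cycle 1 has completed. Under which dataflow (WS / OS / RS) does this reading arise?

dataflow = WS

WS (3×2 grid), PE[0][0]:
  step 0 · PE0,0: acc=24; fwd→6 fwd↓24
  step 1 · PE0,0: acc=28; fwd→7 fwd↓28
OS (2×2 grid), PE[0][0]:
  step 0 · PE0,0: acc=24; fwd→6 fwd↓4
  step 1 · PE0,0: acc=56; fwd→8 fwd↓4
RS (2×3 grid), PE[0][0]:
  step 0 · PE0,0: acc=24; fwd→24 fwd↓4
  step 1 · PE0,0: acc=18; fwd→18 fwd↓3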